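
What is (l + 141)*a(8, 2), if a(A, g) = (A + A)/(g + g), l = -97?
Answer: 176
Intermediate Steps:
a(A, g) = A/g (a(A, g) = (2*A)/((2*g)) = (2*A)*(1/(2*g)) = A/g)
(l + 141)*a(8, 2) = (-97 + 141)*(8/2) = 44*(8*(½)) = 44*4 = 176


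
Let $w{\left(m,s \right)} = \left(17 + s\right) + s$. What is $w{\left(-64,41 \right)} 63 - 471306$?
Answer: $-465069$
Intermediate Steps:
$w{\left(m,s \right)} = 17 + 2 s$
$w{\left(-64,41 \right)} 63 - 471306 = \left(17 + 2 \cdot 41\right) 63 - 471306 = \left(17 + 82\right) 63 - 471306 = 99 \cdot 63 - 471306 = 6237 - 471306 = -465069$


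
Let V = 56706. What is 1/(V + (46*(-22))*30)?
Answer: 1/26346 ≈ 3.7956e-5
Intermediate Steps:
1/(V + (46*(-22))*30) = 1/(56706 + (46*(-22))*30) = 1/(56706 - 1012*30) = 1/(56706 - 30360) = 1/26346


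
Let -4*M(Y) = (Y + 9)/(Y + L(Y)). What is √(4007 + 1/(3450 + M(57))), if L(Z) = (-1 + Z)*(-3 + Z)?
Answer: √201213490163862253/7086289 ≈ 63.301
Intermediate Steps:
M(Y) = -(9 + Y)/(4*(3 + Y² - 3*Y)) (M(Y) = -(Y + 9)/(4*(Y + (3 + Y² - 4*Y))) = -(9 + Y)/(4*(3 + Y² - 3*Y)))
√(4007 + 1/(3450 + M(57))) = √(4007 + 1/(3450 + (-9 - 1*57)/(4*(3 + 57² - 3*57)))) = √(4007 + 1/(3450 + (-9 - 57)/(4*(3 + 3249 - 171)))) = √(4007 + 1/(3450 + (¼)*(-66)/3081)) = √(4007 + 1/(3450 + (¼)*(1/3081)*(-66))) = √(4007 + 1/(3450 - 11/2054)) = √(4007 + 1/(7086289/2054)) = √(4007 + 2054/7086289) = √(28394762077/7086289) = √201213490163862253/7086289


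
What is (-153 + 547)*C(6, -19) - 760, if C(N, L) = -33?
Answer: -13762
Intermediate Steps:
(-153 + 547)*C(6, -19) - 760 = (-153 + 547)*(-33) - 760 = 394*(-33) - 760 = -13002 - 760 = -13762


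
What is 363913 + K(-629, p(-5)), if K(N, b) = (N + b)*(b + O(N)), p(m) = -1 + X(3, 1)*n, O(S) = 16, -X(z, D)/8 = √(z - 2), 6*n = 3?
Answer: 356939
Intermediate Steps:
n = ½ (n = (⅙)*3 = ½ ≈ 0.50000)
X(z, D) = -8*√(-2 + z) (X(z, D) = -8*√(z - 2) = -8*√(-2 + z))
p(m) = -5 (p(m) = -1 - 8*√(-2 + 3)*(½) = -1 - 8*√1*(½) = -1 - 8*1*(½) = -1 - 8*½ = -1 - 4 = -5)
K(N, b) = (16 + b)*(N + b) (K(N, b) = (N + b)*(b + 16) = (N + b)*(16 + b) = (16 + b)*(N + b))
363913 + K(-629, p(-5)) = 363913 + ((-5)² + 16*(-629) + 16*(-5) - 629*(-5)) = 363913 + (25 - 10064 - 80 + 3145) = 363913 - 6974 = 356939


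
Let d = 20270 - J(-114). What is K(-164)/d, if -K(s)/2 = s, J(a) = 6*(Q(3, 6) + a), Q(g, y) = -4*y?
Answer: 164/10549 ≈ 0.015547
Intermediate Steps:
J(a) = -144 + 6*a (J(a) = 6*(-4*6 + a) = 6*(-24 + a) = -144 + 6*a)
K(s) = -2*s
d = 21098 (d = 20270 - (-144 + 6*(-114)) = 20270 - (-144 - 684) = 20270 - 1*(-828) = 20270 + 828 = 21098)
K(-164)/d = -2*(-164)/21098 = 328*(1/21098) = 164/10549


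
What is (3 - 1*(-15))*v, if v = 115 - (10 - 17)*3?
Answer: 2448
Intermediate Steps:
v = 136 (v = 115 - (-7)*3 = 115 - 1*(-21) = 115 + 21 = 136)
(3 - 1*(-15))*v = (3 - 1*(-15))*136 = (3 + 15)*136 = 18*136 = 2448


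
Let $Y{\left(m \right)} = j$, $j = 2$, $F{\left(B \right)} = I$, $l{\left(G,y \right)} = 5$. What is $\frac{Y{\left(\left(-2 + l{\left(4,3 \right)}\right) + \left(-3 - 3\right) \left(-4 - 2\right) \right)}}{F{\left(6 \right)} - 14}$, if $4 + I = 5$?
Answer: $- \frac{2}{13} \approx -0.15385$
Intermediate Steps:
$I = 1$ ($I = -4 + 5 = 1$)
$F{\left(B \right)} = 1$
$Y{\left(m \right)} = 2$
$\frac{Y{\left(\left(-2 + l{\left(4,3 \right)}\right) + \left(-3 - 3\right) \left(-4 - 2\right) \right)}}{F{\left(6 \right)} - 14} = \frac{1}{1 - 14} \cdot 2 = \frac{1}{-13} \cdot 2 = \left(- \frac{1}{13}\right) 2 = - \frac{2}{13}$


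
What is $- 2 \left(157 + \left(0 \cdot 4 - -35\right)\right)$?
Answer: $-384$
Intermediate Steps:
$- 2 \left(157 + \left(0 \cdot 4 - -35\right)\right) = - 2 \left(157 + \left(0 + 35\right)\right) = - 2 \left(157 + 35\right) = \left(-2\right) 192 = -384$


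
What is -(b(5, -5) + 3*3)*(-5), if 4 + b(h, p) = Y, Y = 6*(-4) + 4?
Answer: -75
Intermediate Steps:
Y = -20 (Y = -24 + 4 = -20)
b(h, p) = -24 (b(h, p) = -4 - 20 = -24)
-(b(5, -5) + 3*3)*(-5) = -(-24 + 3*3)*(-5) = -(-24 + 9)*(-5) = -1*(-15)*(-5) = 15*(-5) = -75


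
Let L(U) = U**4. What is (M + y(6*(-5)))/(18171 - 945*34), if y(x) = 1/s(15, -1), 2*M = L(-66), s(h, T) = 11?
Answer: -104361049/153549 ≈ -679.66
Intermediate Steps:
M = 9487368 (M = (1/2)*(-66)**4 = (1/2)*18974736 = 9487368)
y(x) = 1/11
(M + y(6*(-5)))/(18171 - 945*34) = (9487368 + 1/11)/(18171 - 945*34) = 104361049/(11*(18171 - 32130)) = (104361049/11)/(-13959) = (104361049/11)*(-1/13959) = -104361049/153549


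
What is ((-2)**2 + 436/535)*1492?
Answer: 3843392/535 ≈ 7183.9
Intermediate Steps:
((-2)**2 + 436/535)*1492 = (4 + 436*(1/535))*1492 = (4 + 436/535)*1492 = (2576/535)*1492 = 3843392/535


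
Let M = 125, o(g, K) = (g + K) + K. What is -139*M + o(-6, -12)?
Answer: -17405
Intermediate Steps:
o(g, K) = g + 2*K (o(g, K) = (K + g) + K = g + 2*K)
-139*M + o(-6, -12) = -139*125 + (-6 + 2*(-12)) = -17375 + (-6 - 24) = -17375 - 30 = -17405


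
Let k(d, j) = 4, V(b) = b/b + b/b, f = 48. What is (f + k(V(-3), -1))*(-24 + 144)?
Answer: 6240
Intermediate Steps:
V(b) = 2 (V(b) = 1 + 1 = 2)
(f + k(V(-3), -1))*(-24 + 144) = (48 + 4)*(-24 + 144) = 52*120 = 6240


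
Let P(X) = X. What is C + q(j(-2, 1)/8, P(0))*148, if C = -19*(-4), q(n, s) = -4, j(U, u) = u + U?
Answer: -516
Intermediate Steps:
j(U, u) = U + u
C = 76
C + q(j(-2, 1)/8, P(0))*148 = 76 - 4*148 = 76 - 592 = -516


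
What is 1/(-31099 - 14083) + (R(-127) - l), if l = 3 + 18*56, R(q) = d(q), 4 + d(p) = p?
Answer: -51597845/45182 ≈ -1142.0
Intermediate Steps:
d(p) = -4 + p
R(q) = -4 + q
l = 1011 (l = 3 + 1008 = 1011)
1/(-31099 - 14083) + (R(-127) - l) = 1/(-31099 - 14083) + ((-4 - 127) - 1*1011) = 1/(-45182) + (-131 - 1011) = -1/45182 - 1142 = -51597845/45182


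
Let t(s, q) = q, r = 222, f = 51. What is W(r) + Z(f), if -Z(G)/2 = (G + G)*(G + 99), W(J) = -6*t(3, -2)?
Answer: -30588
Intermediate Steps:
W(J) = 12 (W(J) = -6*(-2) = 12)
Z(G) = -4*G*(99 + G) (Z(G) = -2*(G + G)*(G + 99) = -2*2*G*(99 + G) = -4*G*(99 + G))
W(r) + Z(f) = 12 - 4*51*(99 + 51) = 12 - 4*51*150 = 12 - 30600 = -30588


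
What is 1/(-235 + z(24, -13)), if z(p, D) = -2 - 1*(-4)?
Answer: -1/233 ≈ -0.0042918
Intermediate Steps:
z(p, D) = 2 (z(p, D) = -2 + 4 = 2)
1/(-235 + z(24, -13)) = 1/(-235 + 2) = 1/(-233) = -1/233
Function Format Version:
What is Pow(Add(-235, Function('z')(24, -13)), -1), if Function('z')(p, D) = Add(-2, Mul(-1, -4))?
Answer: Rational(-1, 233) ≈ -0.0042918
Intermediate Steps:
Function('z')(p, D) = 2 (Function('z')(p, D) = Add(-2, 4) = 2)
Pow(Add(-235, Function('z')(24, -13)), -1) = Pow(Add(-235, 2), -1) = Pow(-233, -1) = Rational(-1, 233)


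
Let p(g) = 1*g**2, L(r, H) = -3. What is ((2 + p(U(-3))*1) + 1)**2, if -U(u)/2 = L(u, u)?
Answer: 1521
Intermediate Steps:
U(u) = 6 (U(u) = -2*(-3) = 6)
p(g) = g**2
((2 + p(U(-3))*1) + 1)**2 = ((2 + 6**2*1) + 1)**2 = ((2 + 36*1) + 1)**2 = ((2 + 36) + 1)**2 = (38 + 1)**2 = 39**2 = 1521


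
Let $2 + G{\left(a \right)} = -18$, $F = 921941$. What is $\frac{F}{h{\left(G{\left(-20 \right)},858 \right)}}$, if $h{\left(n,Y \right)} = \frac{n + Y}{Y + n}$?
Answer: $921941$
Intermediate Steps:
$G{\left(a \right)} = -20$ ($G{\left(a \right)} = -2 - 18 = -20$)
$h{\left(n,Y \right)} = 1$ ($h{\left(n,Y \right)} = \frac{Y + n}{Y + n} = 1$)
$\frac{F}{h{\left(G{\left(-20 \right)},858 \right)}} = \frac{921941}{1} = 921941 \cdot 1 = 921941$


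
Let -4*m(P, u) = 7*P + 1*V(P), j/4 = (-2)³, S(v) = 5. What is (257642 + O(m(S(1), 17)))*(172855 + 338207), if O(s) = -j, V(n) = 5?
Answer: 131687389788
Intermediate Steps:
j = -32 (j = 4*(-2)³ = 4*(-8) = -32)
m(P, u) = -5/4 - 7*P/4 (m(P, u) = -(7*P + 1*5)/4 = -(7*P + 5)/4 = -(5 + 7*P)/4 = -5/4 - 7*P/4)
O(s) = 32 (O(s) = -1*(-32) = 32)
(257642 + O(m(S(1), 17)))*(172855 + 338207) = (257642 + 32)*(172855 + 338207) = 257674*511062 = 131687389788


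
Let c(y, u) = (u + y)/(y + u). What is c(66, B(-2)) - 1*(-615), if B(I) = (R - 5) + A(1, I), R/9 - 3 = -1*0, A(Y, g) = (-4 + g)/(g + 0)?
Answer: 616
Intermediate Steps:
A(Y, g) = (-4 + g)/g
R = 27 (R = 27 + 9*(-1*0) = 27 + 9*0 = 27 + 0 = 27)
B(I) = 22 + (-4 + I)/I (B(I) = (27 - 5) + (-4 + I)/I = 22 + (-4 + I)/I)
c(y, u) = 1 (c(y, u) = (u + y)/(u + y) = 1)
c(66, B(-2)) - 1*(-615) = 1 - 1*(-615) = 1 + 615 = 616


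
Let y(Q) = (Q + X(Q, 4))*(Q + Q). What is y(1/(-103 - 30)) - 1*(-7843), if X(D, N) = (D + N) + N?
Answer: 138732703/17689 ≈ 7842.9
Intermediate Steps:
X(D, N) = D + 2*N
y(Q) = 2*Q*(8 + 2*Q) (y(Q) = (Q + (Q + 2*4))*(Q + Q) = (Q + (Q + 8))*(2*Q) = (Q + (8 + Q))*(2*Q) = (8 + 2*Q)*(2*Q) = 2*Q*(8 + 2*Q))
y(1/(-103 - 30)) - 1*(-7843) = 4*(4 + 1/(-103 - 30))/(-103 - 30) - 1*(-7843) = 4*(4 + 1/(-133))/(-133) + 7843 = 4*(-1/133)*(4 - 1/133) + 7843 = 4*(-1/133)*(531/133) + 7843 = -2124/17689 + 7843 = 138732703/17689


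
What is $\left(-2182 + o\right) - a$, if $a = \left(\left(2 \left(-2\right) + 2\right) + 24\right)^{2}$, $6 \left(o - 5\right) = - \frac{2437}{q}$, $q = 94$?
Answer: $- \frac{1503241}{564} \approx -2665.3$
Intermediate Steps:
$o = \frac{383}{564}$ ($o = 5 + \frac{\left(-2437\right) \frac{1}{94}}{6} = 5 + \frac{1}{6} \left(- \frac{2437}{94}\right) = 5 - \frac{2437}{564} = \frac{383}{564} \approx 0.67908$)
$a = 484$ ($a = \left(\left(-4 + 2\right) + 24\right)^{2} = \left(-2 + 24\right)^{2} = 22^{2} = 484$)
$\left(-2182 + o\right) - a = \left(-2182 + \frac{383}{564}\right) - 484 = - \frac{1230265}{564} - 484 = - \frac{1503241}{564}$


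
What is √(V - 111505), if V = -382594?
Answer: I*√494099 ≈ 702.92*I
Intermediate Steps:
√(V - 111505) = √(-382594 - 111505) = √(-494099) = I*√494099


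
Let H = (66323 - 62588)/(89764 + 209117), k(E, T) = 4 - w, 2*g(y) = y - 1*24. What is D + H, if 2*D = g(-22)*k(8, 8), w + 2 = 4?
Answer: -763392/33209 ≈ -22.987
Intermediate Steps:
w = 2 (w = -2 + 4 = 2)
g(y) = -12 + y/2 (g(y) = (y - 1*24)/2 = (y - 24)/2 = (-24 + y)/2 = -12 + y/2)
k(E, T) = 2 (k(E, T) = 4 - 1*2 = 4 - 2 = 2)
H = 415/33209 (H = 3735/298881 = 3735*(1/298881) = 415/33209 ≈ 0.012497)
D = -23 (D = ((-12 + (½)*(-22))*2)/2 = ((-12 - 11)*2)/2 = (-23*2)/2 = (½)*(-46) = -23)
D + H = -23 + 415/33209 = -763392/33209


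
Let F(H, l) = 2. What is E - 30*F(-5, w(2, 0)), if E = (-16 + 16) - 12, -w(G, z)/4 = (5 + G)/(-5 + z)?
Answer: -72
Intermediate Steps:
w(G, z) = -4*(5 + G)/(-5 + z)
E = -12 (E = 0 - 12 = -12)
E - 30*F(-5, w(2, 0)) = -12 - 30*2 = -12 - 60 = -72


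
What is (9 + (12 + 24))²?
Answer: 2025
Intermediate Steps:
(9 + (12 + 24))² = (9 + 36)² = 45² = 2025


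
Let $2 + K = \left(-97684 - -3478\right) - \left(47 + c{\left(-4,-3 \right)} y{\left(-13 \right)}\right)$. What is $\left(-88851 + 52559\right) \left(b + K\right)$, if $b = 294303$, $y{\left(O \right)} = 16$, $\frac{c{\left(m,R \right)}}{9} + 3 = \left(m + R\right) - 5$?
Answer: $-7338532736$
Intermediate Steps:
$c{\left(m,R \right)} = -72 + 9 R + 9 m$ ($c{\left(m,R \right)} = -27 + 9 \left(\left(m + R\right) - 5\right) = -27 + 9 \left(\left(R + m\right) - 5\right) = -27 + 9 \left(-5 + R + m\right) = -27 + \left(-45 + 9 R + 9 m\right) = -72 + 9 R + 9 m$)
$K = -92095$ ($K = -2 - \left(94253 + \left(-72 + 9 \left(-3\right) + 9 \left(-4\right)\right) 16\right) = -2 + \left(\left(-97684 + 3478\right) - \left(47 + \left(-72 - 27 - 36\right) 16\right)\right) = -2 - \left(94253 - 2160\right) = -2 - 92093 = -92095$)
$\left(-88851 + 52559\right) \left(b + K\right) = \left(-88851 + 52559\right) \left(294303 - 92095\right) = \left(-36292\right) 202208 = -7338532736$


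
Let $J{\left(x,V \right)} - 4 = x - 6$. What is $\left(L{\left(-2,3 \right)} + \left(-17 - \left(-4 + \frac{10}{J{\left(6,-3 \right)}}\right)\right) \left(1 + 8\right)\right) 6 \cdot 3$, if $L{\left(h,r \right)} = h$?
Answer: $-2547$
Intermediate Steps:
$J{\left(x,V \right)} = -2 + x$ ($J{\left(x,V \right)} = 4 + \left(x - 6\right) = 4 + \left(-6 + x\right) = -2 + x$)
$\left(L{\left(-2,3 \right)} + \left(-17 - \left(-4 + \frac{10}{J{\left(6,-3 \right)}}\right)\right) \left(1 + 8\right)\right) 6 \cdot 3 = \left(-2 + \left(-17 - \left(-4 + \frac{10}{-2 + 6}\right)\right) \left(1 + 8\right)\right) 6 \cdot 3 = \left(-2 + \left(-17 - \left(-4 + \frac{10}{4}\right)\right) 9\right) 18 = \left(-2 + \left(-17 + \left(\left(-10\right) \frac{1}{4} + 4\right)\right) 9\right) 18 = \left(-2 + \left(-17 + \left(- \frac{5}{2} + 4\right)\right) 9\right) 18 = \left(-2 + \left(-17 + \frac{3}{2}\right) 9\right) 18 = \left(-2 - \frac{279}{2}\right) 18 = \left(- \frac{283}{2}\right) 18 = -2547$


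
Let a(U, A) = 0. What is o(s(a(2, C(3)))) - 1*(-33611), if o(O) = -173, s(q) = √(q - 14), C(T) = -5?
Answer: 33438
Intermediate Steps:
s(q) = √(-14 + q)
o(s(a(2, C(3)))) - 1*(-33611) = -173 - 1*(-33611) = -173 + 33611 = 33438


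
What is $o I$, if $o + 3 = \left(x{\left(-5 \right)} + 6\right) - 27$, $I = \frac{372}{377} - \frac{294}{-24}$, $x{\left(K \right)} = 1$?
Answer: $- \frac{459103}{1508} \approx -304.44$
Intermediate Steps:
$I = \frac{19961}{1508}$ ($I = 372 \cdot \frac{1}{377} - - \frac{49}{4} = \frac{372}{377} + \frac{49}{4} = \frac{19961}{1508} \approx 13.237$)
$o = -23$ ($o = -3 + \left(\left(1 + 6\right) - 27\right) = -3 + \left(7 - 27\right) = -3 - 20 = -23$)
$o I = \left(-23\right) \frac{19961}{1508} = - \frac{459103}{1508}$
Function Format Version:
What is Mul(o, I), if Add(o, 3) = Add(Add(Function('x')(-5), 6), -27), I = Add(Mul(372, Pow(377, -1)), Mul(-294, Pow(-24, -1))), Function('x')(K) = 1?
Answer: Rational(-459103, 1508) ≈ -304.44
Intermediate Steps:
I = Rational(19961, 1508) (I = Add(Mul(372, Rational(1, 377)), Mul(-294, Rational(-1, 24))) = Add(Rational(372, 377), Rational(49, 4)) = Rational(19961, 1508) ≈ 13.237)
o = -23 (o = Add(-3, Add(Add(1, 6), -27)) = Add(-3, Add(7, -27)) = Add(-3, -20) = -23)
Mul(o, I) = Mul(-23, Rational(19961, 1508)) = Rational(-459103, 1508)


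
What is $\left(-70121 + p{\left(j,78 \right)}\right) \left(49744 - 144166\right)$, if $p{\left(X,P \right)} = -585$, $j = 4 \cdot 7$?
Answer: $6676201932$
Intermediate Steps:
$j = 28$
$\left(-70121 + p{\left(j,78 \right)}\right) \left(49744 - 144166\right) = \left(-70121 - 585\right) \left(49744 - 144166\right) = \left(-70706\right) \left(-94422\right) = 6676201932$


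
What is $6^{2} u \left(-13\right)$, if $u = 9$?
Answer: $-4212$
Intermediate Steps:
$6^{2} u \left(-13\right) = 6^{2} \cdot 9 \left(-13\right) = 36 \cdot 9 \left(-13\right) = 324 \left(-13\right) = -4212$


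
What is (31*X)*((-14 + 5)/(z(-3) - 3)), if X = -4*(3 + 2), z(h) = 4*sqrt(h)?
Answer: -5580/19 - 7440*I*sqrt(3)/19 ≈ -293.68 - 678.23*I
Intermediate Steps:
X = -20 (X = -4*5 = -20)
(31*X)*((-14 + 5)/(z(-3) - 3)) = (31*(-20))*((-14 + 5)/(4*sqrt(-3) - 3)) = -(-5580)/(4*(I*sqrt(3)) - 3) = -(-5580)/(4*I*sqrt(3) - 3) = -(-5580)/(-3 + 4*I*sqrt(3)) = 5580/(-3 + 4*I*sqrt(3))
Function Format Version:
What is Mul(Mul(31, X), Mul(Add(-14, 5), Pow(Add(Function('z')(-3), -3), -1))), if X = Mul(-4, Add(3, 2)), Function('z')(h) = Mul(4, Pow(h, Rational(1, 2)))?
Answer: Add(Rational(-5580, 19), Mul(Rational(-7440, 19), I, Pow(3, Rational(1, 2)))) ≈ Add(-293.68, Mul(-678.23, I))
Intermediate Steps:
X = -20 (X = Mul(-4, 5) = -20)
Mul(Mul(31, X), Mul(Add(-14, 5), Pow(Add(Function('z')(-3), -3), -1))) = Mul(Mul(31, -20), Mul(Add(-14, 5), Pow(Add(Mul(4, Pow(-3, Rational(1, 2))), -3), -1))) = Mul(-620, Mul(-9, Pow(Add(Mul(4, Mul(I, Pow(3, Rational(1, 2)))), -3), -1))) = Mul(-620, Mul(-9, Pow(Add(Mul(4, I, Pow(3, Rational(1, 2))), -3), -1))) = Mul(-620, Mul(-9, Pow(Add(-3, Mul(4, I, Pow(3, Rational(1, 2)))), -1))) = Mul(5580, Pow(Add(-3, Mul(4, I, Pow(3, Rational(1, 2)))), -1))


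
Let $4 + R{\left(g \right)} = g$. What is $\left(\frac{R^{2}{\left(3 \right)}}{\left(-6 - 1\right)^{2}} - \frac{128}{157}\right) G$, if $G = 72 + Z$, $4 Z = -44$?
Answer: $- \frac{373015}{7693} \approx -48.488$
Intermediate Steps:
$Z = -11$ ($Z = \frac{1}{4} \left(-44\right) = -11$)
$R{\left(g \right)} = -4 + g$
$G = 61$ ($G = 72 - 11 = 61$)
$\left(\frac{R^{2}{\left(3 \right)}}{\left(-6 - 1\right)^{2}} - \frac{128}{157}\right) G = \left(\frac{\left(-4 + 3\right)^{2}}{\left(-6 - 1\right)^{2}} - \frac{128}{157}\right) 61 = \left(\frac{\left(-1\right)^{2}}{\left(-7\right)^{2}} - \frac{128}{157}\right) 61 = \left(1 \cdot \frac{1}{49} - \frac{128}{157}\right) 61 = \left(\frac{1}{49} - \frac{128}{157}\right) 61 = \left(- \frac{6115}{7693}\right) 61 = - \frac{373015}{7693}$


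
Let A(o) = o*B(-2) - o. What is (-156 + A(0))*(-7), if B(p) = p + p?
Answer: 1092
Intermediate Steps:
B(p) = 2*p
A(o) = -5*o (A(o) = o*(2*(-2)) - o = o*(-4) - o = -4*o - o = -5*o)
(-156 + A(0))*(-7) = (-156 - 5*0)*(-7) = (-156 + 0)*(-7) = -156*(-7) = 1092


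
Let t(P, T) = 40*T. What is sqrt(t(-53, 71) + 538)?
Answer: sqrt(3378) ≈ 58.121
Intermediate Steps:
sqrt(t(-53, 71) + 538) = sqrt(40*71 + 538) = sqrt(2840 + 538) = sqrt(3378)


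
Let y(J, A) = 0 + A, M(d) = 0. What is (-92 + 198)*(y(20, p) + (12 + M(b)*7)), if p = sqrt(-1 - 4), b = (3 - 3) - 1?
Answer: 1272 + 106*I*sqrt(5) ≈ 1272.0 + 237.02*I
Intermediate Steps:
b = -1 (b = 0 - 1 = -1)
p = I*sqrt(5) (p = sqrt(-5) = I*sqrt(5) ≈ 2.2361*I)
y(J, A) = A
(-92 + 198)*(y(20, p) + (12 + M(b)*7)) = (-92 + 198)*(I*sqrt(5) + (12 + 0*7)) = 106*(I*sqrt(5) + (12 + 0)) = 106*(I*sqrt(5) + 12) = 106*(12 + I*sqrt(5)) = 1272 + 106*I*sqrt(5)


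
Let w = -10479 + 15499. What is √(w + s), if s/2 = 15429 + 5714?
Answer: √47306 ≈ 217.50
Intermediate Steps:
s = 42286 (s = 2*(15429 + 5714) = 2*21143 = 42286)
w = 5020
√(w + s) = √(5020 + 42286) = √47306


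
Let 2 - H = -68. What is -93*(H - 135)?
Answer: 6045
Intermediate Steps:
H = 70 (H = 2 - 1*(-68) = 2 + 68 = 70)
-93*(H - 135) = -93*(70 - 135) = -93*(-65) = 6045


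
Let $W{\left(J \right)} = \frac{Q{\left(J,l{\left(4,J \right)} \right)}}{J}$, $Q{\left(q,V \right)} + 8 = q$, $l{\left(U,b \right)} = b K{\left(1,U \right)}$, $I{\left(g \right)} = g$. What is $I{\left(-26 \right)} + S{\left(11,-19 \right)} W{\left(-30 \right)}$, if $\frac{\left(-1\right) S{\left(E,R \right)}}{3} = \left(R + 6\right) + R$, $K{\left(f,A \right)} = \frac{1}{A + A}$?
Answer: $\frac{478}{5} \approx 95.6$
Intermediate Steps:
$K{\left(f,A \right)} = \frac{1}{2 A}$
$l{\left(U,b \right)} = \frac{b}{2 U}$ ($l{\left(U,b \right)} = b \frac{1}{2 U} = \frac{b}{2 U}$)
$S{\left(E,R \right)} = -18 - 6 R$ ($S{\left(E,R \right)} = - 3 \left(\left(R + 6\right) + R\right) = - 3 \left(\left(6 + R\right) + R\right) = - 3 \left(6 + 2 R\right) = -18 - 6 R$)
$Q{\left(q,V \right)} = -8 + q$
$W{\left(J \right)} = \frac{-8 + J}{J}$
$I{\left(-26 \right)} + S{\left(11,-19 \right)} W{\left(-30 \right)} = -26 + \left(-18 - -114\right) \frac{-8 - 30}{-30} = -26 + \left(-18 + 114\right) \left(\left(- \frac{1}{30}\right) \left(-38\right)\right) = -26 + 96 \cdot \frac{19}{15} = -26 + \frac{608}{5} = \frac{478}{5}$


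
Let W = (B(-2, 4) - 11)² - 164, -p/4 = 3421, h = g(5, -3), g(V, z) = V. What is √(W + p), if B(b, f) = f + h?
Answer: 2*I*√3461 ≈ 117.66*I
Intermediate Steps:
h = 5
p = -13684 (p = -4*3421 = -13684)
B(b, f) = 5 + f (B(b, f) = f + 5 = 5 + f)
W = -160 (W = ((5 + 4) - 11)² - 164 = (9 - 11)² - 164 = (-2)² - 164 = 4 - 164 = -160)
√(W + p) = √(-160 - 13684) = √(-13844) = 2*I*√3461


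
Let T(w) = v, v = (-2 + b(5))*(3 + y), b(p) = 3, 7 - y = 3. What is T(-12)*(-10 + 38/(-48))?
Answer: -1813/24 ≈ -75.542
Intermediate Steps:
y = 4 (y = 7 - 1*3 = 7 - 3 = 4)
v = 7 (v = (-2 + 3)*(3 + 4) = 1*7 = 7)
T(w) = 7
T(-12)*(-10 + 38/(-48)) = 7*(-10 + 38/(-48)) = 7*(-10 + 38*(-1/48)) = 7*(-10 - 19/24) = 7*(-259/24) = -1813/24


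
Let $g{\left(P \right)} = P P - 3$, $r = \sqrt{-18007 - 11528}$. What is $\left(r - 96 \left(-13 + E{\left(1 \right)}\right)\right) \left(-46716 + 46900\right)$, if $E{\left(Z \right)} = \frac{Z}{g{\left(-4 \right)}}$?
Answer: $\frac{2967552}{13} + 184 i \sqrt{29535} \approx 2.2827 \cdot 10^{5} + 31622.0 i$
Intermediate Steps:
$r = i \sqrt{29535}$ ($r = \sqrt{-29535} = i \sqrt{29535} \approx 171.86 i$)
$g{\left(P \right)} = -3 + P^{2}$ ($g{\left(P \right)} = P^{2} - 3 = -3 + P^{2}$)
$E{\left(Z \right)} = \frac{Z}{13}$ ($E{\left(Z \right)} = \frac{Z}{-3 + \left(-4\right)^{2}} = \frac{Z}{-3 + 16} = \frac{Z}{13}$)
$\left(r - 96 \left(-13 + E{\left(1 \right)}\right)\right) \left(-46716 + 46900\right) = \left(i \sqrt{29535} - 96 \left(-13 + \frac{1}{13} \cdot 1\right)\right) \left(-46716 + 46900\right) = \left(i \sqrt{29535} - 96 \left(-13 + \frac{1}{13}\right)\right) 184 = \left(i \sqrt{29535} - - \frac{16128}{13}\right) 184 = \left(i \sqrt{29535} + \frac{16128}{13}\right) 184 = \left(\frac{16128}{13} + i \sqrt{29535}\right) 184 = \frac{2967552}{13} + 184 i \sqrt{29535}$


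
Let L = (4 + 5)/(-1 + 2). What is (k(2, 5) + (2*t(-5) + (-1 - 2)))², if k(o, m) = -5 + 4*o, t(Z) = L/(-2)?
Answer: 81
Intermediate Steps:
L = 9 (L = 9/1 = 9*1 = 9)
t(Z) = -9/2 (t(Z) = 9/(-2) = 9*(-½) = -9/2)
(k(2, 5) + (2*t(-5) + (-1 - 2)))² = ((-5 + 4*2) + (2*(-9/2) + (-1 - 2)))² = ((-5 + 8) + (-9 - 3))² = (3 - 12)² = (-9)² = 81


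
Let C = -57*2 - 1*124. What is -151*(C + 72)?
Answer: 25066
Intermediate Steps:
C = -238 (C = -114 - 124 = -238)
-151*(C + 72) = -151*(-238 + 72) = -151*(-166) = 25066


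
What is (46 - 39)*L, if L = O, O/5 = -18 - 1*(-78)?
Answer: 2100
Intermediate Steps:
O = 300 (O = 5*(-18 - 1*(-78)) = 5*(-18 + 78) = 5*60 = 300)
L = 300
(46 - 39)*L = (46 - 39)*300 = 7*300 = 2100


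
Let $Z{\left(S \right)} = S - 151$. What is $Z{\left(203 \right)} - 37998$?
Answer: $-37946$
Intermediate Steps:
$Z{\left(S \right)} = -151 + S$
$Z{\left(203 \right)} - 37998 = \left(-151 + 203\right) - 37998 = 52 - 37998 = -37946$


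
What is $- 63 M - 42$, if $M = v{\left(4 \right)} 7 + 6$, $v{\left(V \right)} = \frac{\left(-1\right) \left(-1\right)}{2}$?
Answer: $- \frac{1281}{2} \approx -640.5$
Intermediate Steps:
$v{\left(V \right)} = \frac{1}{2}$ ($v{\left(V \right)} = 1 \cdot \frac{1}{2} = \frac{1}{2}$)
$M = \frac{19}{2}$ ($M = \frac{1}{2} \cdot 7 + 6 = \frac{7}{2} + 6 = \frac{19}{2} \approx 9.5$)
$- 63 M - 42 = \left(-63\right) \frac{19}{2} - 42 = - \frac{1197}{2} - 42 = - \frac{1281}{2}$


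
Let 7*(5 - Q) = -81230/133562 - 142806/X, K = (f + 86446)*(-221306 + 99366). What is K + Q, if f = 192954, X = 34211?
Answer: -544865511845188557064/15992513537 ≈ -3.4070e+10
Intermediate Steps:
K = -34070036000 (K = (192954 + 86446)*(-221306 + 99366) = 279400*(-121940) = -34070036000)
Q = 90888774936/15992513537 (Q = 5 - (-81230/133562 - 142806/34211)/7 = 5 - (-81230*1/133562 - 142806*1/34211)/7 = 5 - (-40615/66781 - 142806/34211)/7 = 5 - ⅐*(-10926207251/2284644791) = 5 + 10926207251/15992513537 = 90888774936/15992513537 ≈ 5.6832)
K + Q = -34070036000 + 90888774936/15992513537 = -544865511845188557064/15992513537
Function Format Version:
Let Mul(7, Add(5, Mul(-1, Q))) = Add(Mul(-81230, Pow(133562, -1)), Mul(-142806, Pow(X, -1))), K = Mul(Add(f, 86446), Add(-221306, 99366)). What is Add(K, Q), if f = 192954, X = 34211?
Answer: Rational(-544865511845188557064, 15992513537) ≈ -3.4070e+10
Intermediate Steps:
K = -34070036000 (K = Mul(Add(192954, 86446), Add(-221306, 99366)) = Mul(279400, -121940) = -34070036000)
Q = Rational(90888774936, 15992513537) (Q = Add(5, Mul(Rational(-1, 7), Add(Mul(-81230, Pow(133562, -1)), Mul(-142806, Pow(34211, -1))))) = Add(5, Mul(Rational(-1, 7), Add(Mul(-81230, Rational(1, 133562)), Mul(-142806, Rational(1, 34211))))) = Add(5, Mul(Rational(-1, 7), Add(Rational(-40615, 66781), Rational(-142806, 34211)))) = Add(5, Mul(Rational(-1, 7), Rational(-10926207251, 2284644791))) = Add(5, Rational(10926207251, 15992513537)) = Rational(90888774936, 15992513537) ≈ 5.6832)
Add(K, Q) = Add(-34070036000, Rational(90888774936, 15992513537)) = Rational(-544865511845188557064, 15992513537)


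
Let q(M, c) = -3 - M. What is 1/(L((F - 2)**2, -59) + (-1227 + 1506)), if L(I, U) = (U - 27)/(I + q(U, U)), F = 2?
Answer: 28/7769 ≈ 0.0036041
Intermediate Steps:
L(I, U) = (-27 + U)/(-3 + I - U) (L(I, U) = (U - 27)/(I + (-3 - U)) = (-27 + U)/(-3 + I - U))
1/(L((F - 2)**2, -59) + (-1227 + 1506)) = 1/((27 - 1*(-59))/(3 - 59 - (2 - 2)**2) + (-1227 + 1506)) = 1/((27 + 59)/(3 - 59 - 1*0**2) + 279) = 1/(86/(3 - 59 - 1*0) + 279) = 1/(86/(3 - 59 + 0) + 279) = 1/(86/(-56) + 279) = 1/(-1/56*86 + 279) = 1/(-43/28 + 279) = 1/(7769/28) = 28/7769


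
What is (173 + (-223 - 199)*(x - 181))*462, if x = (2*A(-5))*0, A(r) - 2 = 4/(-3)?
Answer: 35368410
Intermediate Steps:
A(r) = 2/3 (A(r) = 2 + 4/(-3) = 2 + 4*(-1/3) = 2 - 4/3 = 2/3)
x = 0 (x = (2*(2/3))*0 = (4/3)*0 = 0)
(173 + (-223 - 199)*(x - 181))*462 = (173 + (-223 - 199)*(0 - 181))*462 = (173 - 422*(-181))*462 = (173 + 76382)*462 = 76555*462 = 35368410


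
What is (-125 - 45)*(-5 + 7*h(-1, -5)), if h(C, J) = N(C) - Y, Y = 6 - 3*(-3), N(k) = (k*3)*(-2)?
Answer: 11560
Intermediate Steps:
N(k) = -6*k (N(k) = (3*k)*(-2) = -6*k)
Y = 15 (Y = 6 + 9 = 15)
h(C, J) = -15 - 6*C (h(C, J) = -6*C - 1*15 = -6*C - 15 = -15 - 6*C)
(-125 - 45)*(-5 + 7*h(-1, -5)) = (-125 - 45)*(-5 + 7*(-15 - 6*(-1))) = -170*(-5 + 7*(-15 + 6)) = -170*(-5 + 7*(-9)) = -170*(-5 - 63) = -170*(-68) = 11560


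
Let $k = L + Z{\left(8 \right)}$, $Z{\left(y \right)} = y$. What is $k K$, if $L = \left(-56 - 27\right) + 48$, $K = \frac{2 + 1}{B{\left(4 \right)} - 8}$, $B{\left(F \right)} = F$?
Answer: $\frac{81}{4} \approx 20.25$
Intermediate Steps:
$K = - \frac{3}{4}$ ($K = \frac{2 + 1}{4 - 8} = \frac{3}{-4} = 3 \left(- \frac{1}{4}\right) = - \frac{3}{4} \approx -0.75$)
$L = -35$ ($L = -83 + 48 = -35$)
$k = -27$ ($k = -35 + 8 = -27$)
$k K = \left(-27\right) \left(- \frac{3}{4}\right) = \frac{81}{4}$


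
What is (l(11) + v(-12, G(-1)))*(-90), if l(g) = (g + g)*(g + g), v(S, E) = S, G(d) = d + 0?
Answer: -42480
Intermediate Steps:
G(d) = d
l(g) = 4*g² (l(g) = (2*g)*(2*g) = 4*g²)
(l(11) + v(-12, G(-1)))*(-90) = (4*11² - 12)*(-90) = (4*121 - 12)*(-90) = (484 - 12)*(-90) = 472*(-90) = -42480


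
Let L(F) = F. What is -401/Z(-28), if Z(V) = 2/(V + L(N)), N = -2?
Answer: 6015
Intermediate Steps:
Z(V) = 2/(-2 + V) (Z(V) = 2/(V - 2) = 2/(-2 + V))
-401/Z(-28) = -401/(2/(-2 - 28)) = -401/(2/(-30)) = -401/(2*(-1/30)) = -401/(-1/15) = -401*(-15) = 6015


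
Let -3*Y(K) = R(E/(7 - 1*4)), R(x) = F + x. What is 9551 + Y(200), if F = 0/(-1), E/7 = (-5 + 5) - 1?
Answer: 85966/9 ≈ 9551.8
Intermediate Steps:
E = -7 (E = 7*((-5 + 5) - 1) = 7*(0 - 1) = 7*(-1) = -7)
F = 0 (F = 0*(-1) = 0)
R(x) = x (R(x) = 0 + x = x)
Y(K) = 7/9 (Y(K) = -(-7)/(3*(7 - 1*4)) = -(-7)/(3*(7 - 4)) = -(-7)/(3*3) = -⅓*(-7/3) = 7/9)
9551 + Y(200) = 9551 + 7/9 = 85966/9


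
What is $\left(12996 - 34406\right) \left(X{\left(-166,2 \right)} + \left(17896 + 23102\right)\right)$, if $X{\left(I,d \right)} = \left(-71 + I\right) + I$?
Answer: $-869138950$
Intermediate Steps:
$X{\left(I,d \right)} = -71 + 2 I$
$\left(12996 - 34406\right) \left(X{\left(-166,2 \right)} + \left(17896 + 23102\right)\right) = \left(12996 - 34406\right) \left(\left(-71 + 2 \left(-166\right)\right) + \left(17896 + 23102\right)\right) = - 21410 \left(\left(-71 - 332\right) + 40998\right) = - 21410 \left(-403 + 40998\right) = \left(-21410\right) 40595 = -869138950$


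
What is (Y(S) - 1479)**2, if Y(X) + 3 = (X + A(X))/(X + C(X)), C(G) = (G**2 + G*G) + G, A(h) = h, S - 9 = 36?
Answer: 4647285241/2116 ≈ 2.1963e+6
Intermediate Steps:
S = 45 (S = 9 + 36 = 45)
C(G) = G + 2*G**2 (C(G) = (G**2 + G**2) + G = 2*G**2 + G = G + 2*G**2)
Y(X) = -3 + 2*X/(X + X*(1 + 2*X)) (Y(X) = -3 + (X + X)/(X + X*(1 + 2*X)) = -3 + (2*X)/(X + X*(1 + 2*X)) = -3 + 2*X/(X + X*(1 + 2*X)))
(Y(S) - 1479)**2 = ((-2 - 3*45)/(1 + 45) - 1479)**2 = ((-2 - 135)/46 - 1479)**2 = ((1/46)*(-137) - 1479)**2 = (-137/46 - 1479)**2 = (-68171/46)**2 = 4647285241/2116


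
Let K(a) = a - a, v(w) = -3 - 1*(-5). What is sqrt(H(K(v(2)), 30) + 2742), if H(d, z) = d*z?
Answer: sqrt(2742) ≈ 52.364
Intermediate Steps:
v(w) = 2 (v(w) = -3 + 5 = 2)
K(a) = 0
sqrt(H(K(v(2)), 30) + 2742) = sqrt(0*30 + 2742) = sqrt(0 + 2742) = sqrt(2742)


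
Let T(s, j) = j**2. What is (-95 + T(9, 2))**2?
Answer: 8281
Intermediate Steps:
(-95 + T(9, 2))**2 = (-95 + 2**2)**2 = (-95 + 4)**2 = (-91)**2 = 8281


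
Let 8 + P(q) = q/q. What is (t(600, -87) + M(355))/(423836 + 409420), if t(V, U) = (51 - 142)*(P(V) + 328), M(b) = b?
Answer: -3607/104157 ≈ -0.034630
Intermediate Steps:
P(q) = -7 (P(q) = -8 + q/q = -8 + 1 = -7)
t(V, U) = -29211 (t(V, U) = (51 - 142)*(-7 + 328) = -91*321 = -29211)
(t(600, -87) + M(355))/(423836 + 409420) = (-29211 + 355)/(423836 + 409420) = -28856/833256 = -28856*1/833256 = -3607/104157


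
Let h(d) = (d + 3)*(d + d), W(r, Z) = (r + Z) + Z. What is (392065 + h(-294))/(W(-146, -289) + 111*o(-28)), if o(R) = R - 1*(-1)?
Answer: -563173/3721 ≈ -151.35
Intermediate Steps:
o(R) = 1 + R (o(R) = R + 1 = 1 + R)
W(r, Z) = r + 2*Z (W(r, Z) = (Z + r) + Z = r + 2*Z)
h(d) = 2*d*(3 + d) (h(d) = (3 + d)*(2*d) = 2*d*(3 + d))
(392065 + h(-294))/(W(-146, -289) + 111*o(-28)) = (392065 + 2*(-294)*(3 - 294))/((-146 + 2*(-289)) + 111*(1 - 28)) = (392065 + 2*(-294)*(-291))/((-146 - 578) + 111*(-27)) = (392065 + 171108)/(-724 - 2997) = 563173/(-3721) = 563173*(-1/3721) = -563173/3721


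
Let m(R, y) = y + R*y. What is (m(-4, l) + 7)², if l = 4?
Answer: 25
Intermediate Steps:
(m(-4, l) + 7)² = (4*(1 - 4) + 7)² = (4*(-3) + 7)² = (-12 + 7)² = (-5)² = 25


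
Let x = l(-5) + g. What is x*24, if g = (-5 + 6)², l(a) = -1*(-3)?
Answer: 96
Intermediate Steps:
l(a) = 3
g = 1 (g = 1² = 1)
x = 4 (x = 3 + 1 = 4)
x*24 = 4*24 = 96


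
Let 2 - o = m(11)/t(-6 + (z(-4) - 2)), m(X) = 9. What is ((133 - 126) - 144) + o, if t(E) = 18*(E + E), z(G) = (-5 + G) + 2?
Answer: -8099/60 ≈ -134.98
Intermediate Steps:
z(G) = -3 + G
t(E) = 36*E (t(E) = 18*(2*E) = 36*E)
o = 121/60 (o = 2 - 9/(36*(-6 + ((-3 - 4) - 2))) = 2 - 9/(36*(-6 + (-7 - 2))) = 2 - 9/(36*(-6 - 9)) = 2 - 9/(36*(-15)) = 2 - 9/(-540) = 2 - 9*(-1)/540 = 2 - 1*(-1/60) = 2 + 1/60 = 121/60 ≈ 2.0167)
((133 - 126) - 144) + o = ((133 - 126) - 144) + 121/60 = (7 - 144) + 121/60 = -137 + 121/60 = -8099/60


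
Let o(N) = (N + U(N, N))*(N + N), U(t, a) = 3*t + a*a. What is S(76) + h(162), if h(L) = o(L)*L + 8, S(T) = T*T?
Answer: 1411513080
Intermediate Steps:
U(t, a) = a² + 3*t (U(t, a) = 3*t + a² = a² + 3*t)
o(N) = 2*N*(N² + 4*N) (o(N) = (N + (N² + 3*N))*(N + N) = (N² + 4*N)*(2*N) = 2*N*(N² + 4*N))
S(T) = T²
h(L) = 8 + 2*L³*(4 + L) (h(L) = (2*L²*(4 + L))*L + 8 = 2*L³*(4 + L) + 8 = 8 + 2*L³*(4 + L))
S(76) + h(162) = 76² + (8 + 2*162³*(4 + 162)) = 5776 + (8 + 2*4251528*166) = 5776 + (8 + 1411507296) = 5776 + 1411507304 = 1411513080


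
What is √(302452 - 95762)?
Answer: √206690 ≈ 454.63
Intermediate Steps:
√(302452 - 95762) = √206690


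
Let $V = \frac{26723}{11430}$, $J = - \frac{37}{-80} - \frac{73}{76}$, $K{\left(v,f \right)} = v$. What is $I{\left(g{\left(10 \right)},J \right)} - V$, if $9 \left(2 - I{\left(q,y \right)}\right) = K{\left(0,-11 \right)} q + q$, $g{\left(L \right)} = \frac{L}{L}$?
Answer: $- \frac{1711}{3810} \approx -0.44908$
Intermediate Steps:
$g{\left(L \right)} = 1$
$J = - \frac{757}{1520}$ ($J = \left(-37\right) \left(- \frac{1}{80}\right) - \frac{73}{76} = \frac{37}{80} - \frac{73}{76} = - \frac{757}{1520} \approx -0.49803$)
$I{\left(q,y \right)} = 2 - \frac{q}{9}$ ($I{\left(q,y \right)} = 2 - \frac{0 q + q}{9} = 2 - \frac{0 + q}{9} = 2 - \frac{q}{9}$)
$V = \frac{26723}{11430}$ ($V = 26723 \cdot \frac{1}{11430} = \frac{26723}{11430} \approx 2.338$)
$I{\left(g{\left(10 \right)},J \right)} - V = \left(2 - \frac{1}{9}\right) - \frac{26723}{11430} = \frac{17}{9} - \frac{26723}{11430} = - \frac{1711}{3810}$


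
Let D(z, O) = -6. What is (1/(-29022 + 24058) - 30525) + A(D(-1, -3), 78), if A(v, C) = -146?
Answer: -152250845/4964 ≈ -30671.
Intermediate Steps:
(1/(-29022 + 24058) - 30525) + A(D(-1, -3), 78) = (1/(-29022 + 24058) - 30525) - 146 = (1/(-4964) - 30525) - 146 = (-1/4964 - 30525) - 146 = -151526101/4964 - 146 = -152250845/4964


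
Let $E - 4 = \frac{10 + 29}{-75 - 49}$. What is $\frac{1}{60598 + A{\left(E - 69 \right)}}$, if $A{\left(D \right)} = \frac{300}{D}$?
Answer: $\frac{8099}{490746002} \approx 1.6503 \cdot 10^{-5}$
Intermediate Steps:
$E = \frac{457}{124}$ ($E = 4 + \frac{10 + 29}{-75 - 49} = 4 + \frac{39}{-124} = 4 + 39 \left(- \frac{1}{124}\right) = 4 - \frac{39}{124} = \frac{457}{124} \approx 3.6855$)
$\frac{1}{60598 + A{\left(E - 69 \right)}} = \frac{1}{60598 + \frac{300}{\frac{457}{124} - 69}} = \frac{1}{60598 + \frac{300}{- \frac{8099}{124}}} = \frac{1}{60598 + 300 \left(- \frac{124}{8099}\right)} = \frac{1}{60598 - \frac{37200}{8099}} = \frac{1}{\frac{490746002}{8099}} = \frac{8099}{490746002}$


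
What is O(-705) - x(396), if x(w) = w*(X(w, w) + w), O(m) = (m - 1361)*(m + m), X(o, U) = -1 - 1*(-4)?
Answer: 2755056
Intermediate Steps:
X(o, U) = 3 (X(o, U) = -1 + 4 = 3)
O(m) = 2*m*(-1361 + m) (O(m) = (-1361 + m)*(2*m) = 2*m*(-1361 + m))
x(w) = w*(3 + w)
O(-705) - x(396) = 2*(-705)*(-1361 - 705) - 396*(3 + 396) = 2*(-705)*(-2066) - 396*399 = 2913060 - 1*158004 = 2913060 - 158004 = 2755056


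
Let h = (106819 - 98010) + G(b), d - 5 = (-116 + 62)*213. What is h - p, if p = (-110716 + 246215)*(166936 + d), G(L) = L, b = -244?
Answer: -21061820496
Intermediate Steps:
d = -11497 (d = 5 + (-116 + 62)*213 = 5 - 54*213 = 5 - 11502 = -11497)
p = 21061829061 (p = (-110716 + 246215)*(166936 - 11497) = 135499*155439 = 21061829061)
h = 8565 (h = (106819 - 98010) - 244 = 8809 - 244 = 8565)
h - p = 8565 - 1*21061829061 = 8565 - 21061829061 = -21061820496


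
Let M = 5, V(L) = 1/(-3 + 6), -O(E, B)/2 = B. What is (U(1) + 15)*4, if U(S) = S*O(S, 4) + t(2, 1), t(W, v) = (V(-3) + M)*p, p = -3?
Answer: -36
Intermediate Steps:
O(E, B) = -2*B
V(L) = ⅓ (V(L) = 1/3 = ⅓)
t(W, v) = -16 (t(W, v) = (⅓ + 5)*(-3) = (16/3)*(-3) = -16)
U(S) = -16 - 8*S (U(S) = S*(-2*4) - 16 = S*(-8) - 16 = -8*S - 16 = -16 - 8*S)
(U(1) + 15)*4 = ((-16 - 8*1) + 15)*4 = ((-16 - 8) + 15)*4 = (-24 + 15)*4 = -9*4 = -36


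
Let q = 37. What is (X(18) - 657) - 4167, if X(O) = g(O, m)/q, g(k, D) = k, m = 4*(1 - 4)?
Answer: -178470/37 ≈ -4823.5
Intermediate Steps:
m = -12 (m = 4*(-3) = -12)
X(O) = O/37
(X(18) - 657) - 4167 = ((1/37)*18 - 657) - 4167 = (18/37 - 657) - 4167 = -24291/37 - 4167 = -178470/37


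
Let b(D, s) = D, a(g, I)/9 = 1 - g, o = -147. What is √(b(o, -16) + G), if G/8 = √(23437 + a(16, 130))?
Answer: √(-147 + 8*√23302) ≈ 32.775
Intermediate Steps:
a(g, I) = 9 - 9*g (a(g, I) = 9*(1 - g) = 9 - 9*g)
G = 8*√23302 (G = 8*√(23437 + (9 - 9*16)) = 8*√(23437 + (9 - 144)) = 8*√(23437 - 135) = 8*√23302 ≈ 1221.2)
√(b(o, -16) + G) = √(-147 + 8*√23302)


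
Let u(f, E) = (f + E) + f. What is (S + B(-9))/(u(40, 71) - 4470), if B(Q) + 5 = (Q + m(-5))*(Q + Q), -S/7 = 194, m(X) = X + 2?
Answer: 1147/4319 ≈ 0.26557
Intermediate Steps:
m(X) = 2 + X
S = -1358 (S = -7*194 = -1358)
u(f, E) = E + 2*f (u(f, E) = (E + f) + f = E + 2*f)
B(Q) = -5 + 2*Q*(-3 + Q) (B(Q) = -5 + (Q + (2 - 5))*(Q + Q) = -5 + (Q - 3)*(2*Q) = -5 + (-3 + Q)*(2*Q) = -5 + 2*Q*(-3 + Q))
(S + B(-9))/(u(40, 71) - 4470) = (-1358 + (-5 - 6*(-9) + 2*(-9)²))/((71 + 2*40) - 4470) = (-1358 + (-5 + 54 + 2*81))/((71 + 80) - 4470) = (-1358 + (-5 + 54 + 162))/(151 - 4470) = (-1358 + 211)/(-4319) = -1147*(-1/4319) = 1147/4319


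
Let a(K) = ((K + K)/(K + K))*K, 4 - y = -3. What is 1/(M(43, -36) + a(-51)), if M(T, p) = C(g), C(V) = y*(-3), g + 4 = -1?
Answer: -1/72 ≈ -0.013889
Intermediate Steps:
g = -5 (g = -4 - 1 = -5)
y = 7 (y = 4 - 1*(-3) = 4 + 3 = 7)
C(V) = -21 (C(V) = 7*(-3) = -21)
a(K) = K (a(K) = ((2*K)/((2*K)))*K = ((2*K)*(1/(2*K)))*K = 1*K = K)
M(T, p) = -21
1/(M(43, -36) + a(-51)) = 1/(-21 - 51) = 1/(-72) = -1/72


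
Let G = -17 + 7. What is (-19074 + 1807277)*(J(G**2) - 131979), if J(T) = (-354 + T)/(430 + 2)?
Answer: -50977359748973/216 ≈ -2.3601e+11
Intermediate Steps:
G = -10
J(T) = -59/72 + T/432 (J(T) = (-354 + T)/432 = (-354 + T)*(1/432) = -59/72 + T/432)
(-19074 + 1807277)*(J(G**2) - 131979) = (-19074 + 1807277)*((-59/72 + (1/432)*(-10)**2) - 131979) = 1788203*((-59/72 + (1/432)*100) - 131979) = 1788203*((-59/72 + 25/108) - 131979) = 1788203*(-127/216 - 131979) = 1788203*(-28507591/216) = -50977359748973/216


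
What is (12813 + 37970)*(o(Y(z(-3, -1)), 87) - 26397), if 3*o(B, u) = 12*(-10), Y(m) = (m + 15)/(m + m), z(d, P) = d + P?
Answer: -1342550171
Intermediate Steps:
z(d, P) = P + d
Y(m) = (15 + m)/(2*m) (Y(m) = (15 + m)/((2*m)) = (15 + m)*(1/(2*m)) = (15 + m)/(2*m))
o(B, u) = -40 (o(B, u) = (12*(-10))/3 = (⅓)*(-120) = -40)
(12813 + 37970)*(o(Y(z(-3, -1)), 87) - 26397) = (12813 + 37970)*(-40 - 26397) = 50783*(-26437) = -1342550171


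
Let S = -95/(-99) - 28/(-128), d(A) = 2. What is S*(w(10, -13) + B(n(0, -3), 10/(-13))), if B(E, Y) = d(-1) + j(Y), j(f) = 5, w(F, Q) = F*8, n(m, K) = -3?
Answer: 108257/1056 ≈ 102.52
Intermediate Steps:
w(F, Q) = 8*F
S = 3733/3168 (S = -95*(-1/99) - 28*(-1/128) = 95/99 + 7/32 = 3733/3168 ≈ 1.1783)
B(E, Y) = 7 (B(E, Y) = 2 + 5 = 7)
S*(w(10, -13) + B(n(0, -3), 10/(-13))) = 3733*(8*10 + 7)/3168 = 3733*(80 + 7)/3168 = (3733/3168)*87 = 108257/1056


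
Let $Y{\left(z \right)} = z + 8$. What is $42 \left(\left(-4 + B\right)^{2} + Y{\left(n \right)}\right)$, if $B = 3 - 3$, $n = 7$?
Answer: $1302$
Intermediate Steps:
$B = 0$ ($B = 3 - 3 = 0$)
$Y{\left(z \right)} = 8 + z$
$42 \left(\left(-4 + B\right)^{2} + Y{\left(n \right)}\right) = 42 \left(\left(-4 + 0\right)^{2} + \left(8 + 7\right)\right) = 42 \left(\left(-4\right)^{2} + 15\right) = 42 \left(16 + 15\right) = 42 \cdot 31 = 1302$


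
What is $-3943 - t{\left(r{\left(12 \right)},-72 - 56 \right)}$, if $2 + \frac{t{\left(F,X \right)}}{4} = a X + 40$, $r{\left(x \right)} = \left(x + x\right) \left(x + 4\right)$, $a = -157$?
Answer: $-84479$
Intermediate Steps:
$r{\left(x \right)} = 2 x \left(4 + x\right)$
$t{\left(F,X \right)} = 152 - 628 X$ ($t{\left(F,X \right)} = -8 + 4 \left(- 157 X + 40\right) = -8 + 4 \left(40 - 157 X\right) = -8 - \left(-160 + 628 X\right) = 152 - 628 X$)
$-3943 - t{\left(r{\left(12 \right)},-72 - 56 \right)} = -3943 - \left(152 - 628 \left(-72 - 56\right)\right) = -3943 - \left(152 - -80384\right) = -3943 - \left(152 + 80384\right) = -3943 - 80536 = -84479$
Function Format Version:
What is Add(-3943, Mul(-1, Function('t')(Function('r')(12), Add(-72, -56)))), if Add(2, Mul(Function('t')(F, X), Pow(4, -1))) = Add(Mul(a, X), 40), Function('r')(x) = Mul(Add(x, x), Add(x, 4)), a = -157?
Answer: -84479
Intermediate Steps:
Function('r')(x) = Mul(2, x, Add(4, x)) (Function('r')(x) = Mul(Mul(2, x), Add(4, x)) = Mul(2, x, Add(4, x)))
Function('t')(F, X) = Add(152, Mul(-628, X)) (Function('t')(F, X) = Add(-8, Mul(4, Add(Mul(-157, X), 40))) = Add(-8, Mul(4, Add(40, Mul(-157, X)))) = Add(-8, Add(160, Mul(-628, X))) = Add(152, Mul(-628, X)))
Add(-3943, Mul(-1, Function('t')(Function('r')(12), Add(-72, -56)))) = Add(-3943, Mul(-1, Add(152, Mul(-628, Add(-72, -56))))) = Add(-3943, Mul(-1, Add(152, Mul(-628, -128)))) = Add(-3943, Mul(-1, Add(152, 80384))) = Add(-3943, Mul(-1, 80536)) = Add(-3943, -80536) = -84479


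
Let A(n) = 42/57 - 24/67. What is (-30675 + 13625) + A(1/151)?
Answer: -21704168/1273 ≈ -17050.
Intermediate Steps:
A(n) = 482/1273 (A(n) = 42*(1/57) - 24*1/67 = 14/19 - 24/67 = 482/1273)
(-30675 + 13625) + A(1/151) = (-30675 + 13625) + 482/1273 = -17050 + 482/1273 = -21704168/1273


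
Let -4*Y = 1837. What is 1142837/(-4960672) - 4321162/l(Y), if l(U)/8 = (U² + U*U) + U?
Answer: -25288250869979/16721904441440 ≈ -1.5123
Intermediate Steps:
Y = -1837/4 (Y = -¼*1837 = -1837/4 ≈ -459.25)
l(U) = 8*U + 16*U² (l(U) = 8*((U² + U*U) + U) = 8*((U² + U²) + U) = 8*(2*U² + U) = 8*(U + 2*U²) = 8*U + 16*U²)
1142837/(-4960672) - 4321162/l(Y) = 1142837/(-4960672) - 4321162*(-1/(3674*(1 + 2*(-1837/4)))) = 1142837*(-1/4960672) - 4321162*(-1/(3674*(1 - 1837/2))) = -1142837/4960672 - 4321162/(8*(-1837/4)*(-1835/2)) = -1142837/4960672 - 4321162/3370895 = -25288250869979/16721904441440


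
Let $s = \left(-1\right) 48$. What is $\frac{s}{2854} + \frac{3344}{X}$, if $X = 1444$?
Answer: $\frac{62332}{27113} \approx 2.299$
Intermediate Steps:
$s = -48$
$\frac{s}{2854} + \frac{3344}{X} = - \frac{48}{2854} + \frac{3344}{1444} = \left(-48\right) \frac{1}{2854} + 3344 \cdot \frac{1}{1444} = - \frac{24}{1427} + \frac{44}{19} = \frac{62332}{27113}$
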